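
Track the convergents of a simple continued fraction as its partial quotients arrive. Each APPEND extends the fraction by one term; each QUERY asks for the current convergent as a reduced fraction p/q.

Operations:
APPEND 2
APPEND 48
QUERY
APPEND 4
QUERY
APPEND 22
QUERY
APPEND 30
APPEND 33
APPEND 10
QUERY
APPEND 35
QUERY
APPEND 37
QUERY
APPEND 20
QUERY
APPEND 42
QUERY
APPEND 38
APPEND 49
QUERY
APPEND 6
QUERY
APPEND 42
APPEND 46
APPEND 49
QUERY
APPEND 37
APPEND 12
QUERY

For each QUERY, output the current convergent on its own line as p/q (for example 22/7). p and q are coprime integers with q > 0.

APPEND 2: p_0 = 2·1 + 0 = 2, q_0 = 2·0 + 1 = 1 → 2/1
APPEND 48: p_1 = 48·2 + 1 = 97, q_1 = 48·1 + 0 = 48 → 97/48
APPEND 4: p_2 = 4·97 + 2 = 390, q_2 = 4·48 + 1 = 193 → 390/193
APPEND 22: p_3 = 22·390 + 97 = 8677, q_3 = 22·193 + 48 = 4294 → 8677/4294
APPEND 30: p_4 = 30·8677 + 390 = 260700, q_4 = 30·4294 + 193 = 129013 → 260700/129013
APPEND 33: p_5 = 33·260700 + 8677 = 8611777, q_5 = 33·129013 + 4294 = 4261723 → 8611777/4261723
APPEND 10: p_6 = 10·8611777 + 260700 = 86378470, q_6 = 10·4261723 + 129013 = 42746243 → 86378470/42746243
APPEND 35: p_7 = 35·86378470 + 8611777 = 3031858227, q_7 = 35·42746243 + 4261723 = 1500380228 → 3031858227/1500380228
APPEND 37: p_8 = 37·3031858227 + 86378470 = 112265132869, q_8 = 37·1500380228 + 42746243 = 55556814679 → 112265132869/55556814679
APPEND 20: p_9 = 20·112265132869 + 3031858227 = 2248334515607, q_9 = 20·55556814679 + 1500380228 = 1112636673808 → 2248334515607/1112636673808
APPEND 42: p_10 = 42·2248334515607 + 112265132869 = 94542314788363, q_10 = 42·1112636673808 + 55556814679 = 46786297114615 → 94542314788363/46786297114615
APPEND 38: p_11 = 38·94542314788363 + 2248334515607 = 3594856296473401, q_11 = 38·46786297114615 + 1112636673808 = 1778991927029178 → 3594856296473401/1778991927029178
APPEND 49: p_12 = 49·3594856296473401 + 94542314788363 = 176242500841985012, q_12 = 49·1778991927029178 + 46786297114615 = 87217390721544337 → 176242500841985012/87217390721544337
APPEND 6: p_13 = 6·176242500841985012 + 3594856296473401 = 1061049861348383473, q_13 = 6·87217390721544337 + 1778991927029178 = 525083336256295200 → 1061049861348383473/525083336256295200
APPEND 42: p_14 = 42·1061049861348383473 + 176242500841985012 = 44740336677474090878, q_14 = 42·525083336256295200 + 87217390721544337 = 22140717513485942737 → 44740336677474090878/22140717513485942737
APPEND 46: p_15 = 46·44740336677474090878 + 1061049861348383473 = 2059116537025156563861, q_15 = 46·22140717513485942737 + 525083336256295200 = 1018998088956609661102 → 2059116537025156563861/1018998088956609661102
APPEND 49: p_16 = 49·2059116537025156563861 + 44740336677474090878 = 100941450650910145720067, q_16 = 49·1018998088956609661102 + 22140717513485942737 = 49953047076387359336735 → 100941450650910145720067/49953047076387359336735
APPEND 37: p_17 = 37·100941450650910145720067 + 2059116537025156563861 = 3736892790620700548206340, q_17 = 37·49953047076387359336735 + 1018998088956609661102 = 1849281739915288905120297 → 3736892790620700548206340/1849281739915288905120297
APPEND 12: p_18 = 12·3736892790620700548206340 + 100941450650910145720067 = 44943654938099316724196147, q_18 = 12·1849281739915288905120297 + 49953047076387359336735 = 22241333926059854220780299 → 44943654938099316724196147/22241333926059854220780299

97/48
390/193
8677/4294
86378470/42746243
3031858227/1500380228
112265132869/55556814679
2248334515607/1112636673808
94542314788363/46786297114615
176242500841985012/87217390721544337
1061049861348383473/525083336256295200
100941450650910145720067/49953047076387359336735
44943654938099316724196147/22241333926059854220780299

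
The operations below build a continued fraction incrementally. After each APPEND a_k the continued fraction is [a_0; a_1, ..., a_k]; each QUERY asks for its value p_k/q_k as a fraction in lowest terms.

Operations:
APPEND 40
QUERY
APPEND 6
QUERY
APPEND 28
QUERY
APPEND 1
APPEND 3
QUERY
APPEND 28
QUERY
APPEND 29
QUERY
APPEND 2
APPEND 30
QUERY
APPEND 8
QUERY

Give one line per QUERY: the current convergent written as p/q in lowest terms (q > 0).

APPEND 40: p_0 = 40·1 + 0 = 40, q_0 = 40·0 + 1 = 1 → 40/1
APPEND 6: p_1 = 6·40 + 1 = 241, q_1 = 6·1 + 0 = 6 → 241/6
APPEND 28: p_2 = 28·241 + 40 = 6788, q_2 = 28·6 + 1 = 169 → 6788/169
APPEND 1: p_3 = 1·6788 + 241 = 7029, q_3 = 1·169 + 6 = 175 → 7029/175
APPEND 3: p_4 = 3·7029 + 6788 = 27875, q_4 = 3·175 + 169 = 694 → 27875/694
APPEND 28: p_5 = 28·27875 + 7029 = 787529, q_5 = 28·694 + 175 = 19607 → 787529/19607
APPEND 29: p_6 = 29·787529 + 27875 = 22866216, q_6 = 29·19607 + 694 = 569297 → 22866216/569297
APPEND 2: p_7 = 2·22866216 + 787529 = 46519961, q_7 = 2·569297 + 19607 = 1158201 → 46519961/1158201
APPEND 30: p_8 = 30·46519961 + 22866216 = 1418465046, q_8 = 30·1158201 + 569297 = 35315327 → 1418465046/35315327
APPEND 8: p_9 = 8·1418465046 + 46519961 = 11394240329, q_9 = 8·35315327 + 1158201 = 283680817 → 11394240329/283680817

40/1
241/6
6788/169
27875/694
787529/19607
22866216/569297
1418465046/35315327
11394240329/283680817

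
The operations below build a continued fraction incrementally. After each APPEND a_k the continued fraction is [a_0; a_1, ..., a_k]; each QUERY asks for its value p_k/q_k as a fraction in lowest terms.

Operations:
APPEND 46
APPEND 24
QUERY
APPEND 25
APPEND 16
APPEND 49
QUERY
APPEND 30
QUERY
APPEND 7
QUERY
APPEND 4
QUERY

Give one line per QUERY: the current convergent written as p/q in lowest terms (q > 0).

1105/24
21775880/472961
653720241/14198470
4597817567/99862251
19044990509/413647474

APPEND 46: p_0 = 46·1 + 0 = 46, q_0 = 46·0 + 1 = 1 → 46/1
APPEND 24: p_1 = 24·46 + 1 = 1105, q_1 = 24·1 + 0 = 24 → 1105/24
APPEND 25: p_2 = 25·1105 + 46 = 27671, q_2 = 25·24 + 1 = 601 → 27671/601
APPEND 16: p_3 = 16·27671 + 1105 = 443841, q_3 = 16·601 + 24 = 9640 → 443841/9640
APPEND 49: p_4 = 49·443841 + 27671 = 21775880, q_4 = 49·9640 + 601 = 472961 → 21775880/472961
APPEND 30: p_5 = 30·21775880 + 443841 = 653720241, q_5 = 30·472961 + 9640 = 14198470 → 653720241/14198470
APPEND 7: p_6 = 7·653720241 + 21775880 = 4597817567, q_6 = 7·14198470 + 472961 = 99862251 → 4597817567/99862251
APPEND 4: p_7 = 4·4597817567 + 653720241 = 19044990509, q_7 = 4·99862251 + 14198470 = 413647474 → 19044990509/413647474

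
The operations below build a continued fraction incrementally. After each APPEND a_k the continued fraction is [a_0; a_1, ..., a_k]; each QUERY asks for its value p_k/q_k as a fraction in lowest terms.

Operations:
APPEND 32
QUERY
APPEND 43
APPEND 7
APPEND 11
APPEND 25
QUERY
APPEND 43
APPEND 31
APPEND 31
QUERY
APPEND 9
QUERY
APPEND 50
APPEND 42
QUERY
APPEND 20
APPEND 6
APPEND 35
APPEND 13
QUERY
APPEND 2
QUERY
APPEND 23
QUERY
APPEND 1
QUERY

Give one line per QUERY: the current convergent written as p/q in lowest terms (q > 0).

32/1
2703621/84427
112025461733/3498261649
1011839126509/31597084774
2130579074188195/66532402099432
118250166802629744087/3692642878807571753
245576646106087353512/7668715215925800305
5766513027242638874863/180073092845100978768
6012089673348726228375/187741808061026779073

APPEND 32: p_0 = 32·1 + 0 = 32, q_0 = 32·0 + 1 = 1 → 32/1
APPEND 43: p_1 = 43·32 + 1 = 1377, q_1 = 43·1 + 0 = 43 → 1377/43
APPEND 7: p_2 = 7·1377 + 32 = 9671, q_2 = 7·43 + 1 = 302 → 9671/302
APPEND 11: p_3 = 11·9671 + 1377 = 107758, q_3 = 11·302 + 43 = 3365 → 107758/3365
APPEND 25: p_4 = 25·107758 + 9671 = 2703621, q_4 = 25·3365 + 302 = 84427 → 2703621/84427
APPEND 43: p_5 = 43·2703621 + 107758 = 116363461, q_5 = 43·84427 + 3365 = 3633726 → 116363461/3633726
APPEND 31: p_6 = 31·116363461 + 2703621 = 3609970912, q_6 = 31·3633726 + 84427 = 112729933 → 3609970912/112729933
APPEND 31: p_7 = 31·3609970912 + 116363461 = 112025461733, q_7 = 31·112729933 + 3633726 = 3498261649 → 112025461733/3498261649
APPEND 9: p_8 = 9·112025461733 + 3609970912 = 1011839126509, q_8 = 9·3498261649 + 112729933 = 31597084774 → 1011839126509/31597084774
APPEND 50: p_9 = 50·1011839126509 + 112025461733 = 50703981787183, q_9 = 50·31597084774 + 3498261649 = 1583352500349 → 50703981787183/1583352500349
APPEND 42: p_10 = 42·50703981787183 + 1011839126509 = 2130579074188195, q_10 = 42·1583352500349 + 31597084774 = 66532402099432 → 2130579074188195/66532402099432
APPEND 20: p_11 = 20·2130579074188195 + 50703981787183 = 42662285465551083, q_11 = 20·66532402099432 + 1583352500349 = 1332231394488989 → 42662285465551083/1332231394488989
APPEND 6: p_12 = 6·42662285465551083 + 2130579074188195 = 258104291867494693, q_12 = 6·1332231394488989 + 66532402099432 = 8059920769033366 → 258104291867494693/8059920769033366
APPEND 35: p_13 = 35·258104291867494693 + 42662285465551083 = 9076312500827865338, q_13 = 35·8059920769033366 + 1332231394488989 = 283429458310656799 → 9076312500827865338/283429458310656799
APPEND 13: p_14 = 13·9076312500827865338 + 258104291867494693 = 118250166802629744087, q_14 = 13·283429458310656799 + 8059920769033366 = 3692642878807571753 → 118250166802629744087/3692642878807571753
APPEND 2: p_15 = 2·118250166802629744087 + 9076312500827865338 = 245576646106087353512, q_15 = 2·3692642878807571753 + 283429458310656799 = 7668715215925800305 → 245576646106087353512/7668715215925800305
APPEND 23: p_16 = 23·245576646106087353512 + 118250166802629744087 = 5766513027242638874863, q_16 = 23·7668715215925800305 + 3692642878807571753 = 180073092845100978768 → 5766513027242638874863/180073092845100978768
APPEND 1: p_17 = 1·5766513027242638874863 + 245576646106087353512 = 6012089673348726228375, q_17 = 1·180073092845100978768 + 7668715215925800305 = 187741808061026779073 → 6012089673348726228375/187741808061026779073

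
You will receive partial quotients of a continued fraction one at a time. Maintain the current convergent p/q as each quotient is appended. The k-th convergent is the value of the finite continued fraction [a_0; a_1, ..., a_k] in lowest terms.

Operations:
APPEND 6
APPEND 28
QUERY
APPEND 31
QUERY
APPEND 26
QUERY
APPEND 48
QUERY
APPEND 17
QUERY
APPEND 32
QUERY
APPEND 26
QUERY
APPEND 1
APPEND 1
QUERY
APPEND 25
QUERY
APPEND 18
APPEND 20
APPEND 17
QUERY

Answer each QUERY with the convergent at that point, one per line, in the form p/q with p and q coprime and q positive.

APPEND 6: p_0 = 6·1 + 0 = 6, q_0 = 6·0 + 1 = 1 → 6/1
APPEND 28: p_1 = 28·6 + 1 = 169, q_1 = 28·1 + 0 = 28 → 169/28
APPEND 31: p_2 = 31·169 + 6 = 5245, q_2 = 31·28 + 1 = 869 → 5245/869
APPEND 26: p_3 = 26·5245 + 169 = 136539, q_3 = 26·869 + 28 = 22622 → 136539/22622
APPEND 48: p_4 = 48·136539 + 5245 = 6559117, q_4 = 48·22622 + 869 = 1086725 → 6559117/1086725
APPEND 17: p_5 = 17·6559117 + 136539 = 111641528, q_5 = 17·1086725 + 22622 = 18496947 → 111641528/18496947
APPEND 32: p_6 = 32·111641528 + 6559117 = 3579088013, q_6 = 32·18496947 + 1086725 = 592989029 → 3579088013/592989029
APPEND 26: p_7 = 26·3579088013 + 111641528 = 93167929866, q_7 = 26·592989029 + 18496947 = 15436211701 → 93167929866/15436211701
APPEND 1: p_8 = 1·93167929866 + 3579088013 = 96747017879, q_8 = 1·15436211701 + 592989029 = 16029200730 → 96747017879/16029200730
APPEND 1: p_9 = 1·96747017879 + 93167929866 = 189914947745, q_9 = 1·16029200730 + 15436211701 = 31465412431 → 189914947745/31465412431
APPEND 25: p_10 = 25·189914947745 + 96747017879 = 4844620711504, q_10 = 25·31465412431 + 16029200730 = 802664511505 → 4844620711504/802664511505
APPEND 18: p_11 = 18·4844620711504 + 189914947745 = 87393087754817, q_11 = 18·802664511505 + 31465412431 = 14479426619521 → 87393087754817/14479426619521
APPEND 20: p_12 = 20·87393087754817 + 4844620711504 = 1752706375807844, q_12 = 20·14479426619521 + 802664511505 = 290391196901925 → 1752706375807844/290391196901925
APPEND 17: p_13 = 17·1752706375807844 + 87393087754817 = 29883401476488165, q_13 = 17·290391196901925 + 14479426619521 = 4951129773952246 → 29883401476488165/4951129773952246

169/28
5245/869
136539/22622
6559117/1086725
111641528/18496947
3579088013/592989029
93167929866/15436211701
189914947745/31465412431
4844620711504/802664511505
29883401476488165/4951129773952246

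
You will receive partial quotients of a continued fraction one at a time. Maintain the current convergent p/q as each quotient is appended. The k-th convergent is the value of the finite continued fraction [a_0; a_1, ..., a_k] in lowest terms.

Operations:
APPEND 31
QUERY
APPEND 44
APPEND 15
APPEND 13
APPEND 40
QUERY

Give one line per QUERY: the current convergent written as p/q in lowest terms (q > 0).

31/1
10738226/346141

APPEND 31: p_0 = 31·1 + 0 = 31, q_0 = 31·0 + 1 = 1 → 31/1
APPEND 44: p_1 = 44·31 + 1 = 1365, q_1 = 44·1 + 0 = 44 → 1365/44
APPEND 15: p_2 = 15·1365 + 31 = 20506, q_2 = 15·44 + 1 = 661 → 20506/661
APPEND 13: p_3 = 13·20506 + 1365 = 267943, q_3 = 13·661 + 44 = 8637 → 267943/8637
APPEND 40: p_4 = 40·267943 + 20506 = 10738226, q_4 = 40·8637 + 661 = 346141 → 10738226/346141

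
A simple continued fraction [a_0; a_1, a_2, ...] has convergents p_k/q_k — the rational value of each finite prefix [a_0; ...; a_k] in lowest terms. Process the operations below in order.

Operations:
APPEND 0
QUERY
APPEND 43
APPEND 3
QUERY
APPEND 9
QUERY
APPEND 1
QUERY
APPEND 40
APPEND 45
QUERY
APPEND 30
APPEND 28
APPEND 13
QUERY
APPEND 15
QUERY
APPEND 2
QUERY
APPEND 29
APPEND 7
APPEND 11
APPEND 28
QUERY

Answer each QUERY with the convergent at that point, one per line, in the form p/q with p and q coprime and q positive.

APPEND 0: p_0 = 0·1 + 0 = 0, q_0 = 0·0 + 1 = 1 → 0/1
APPEND 43: p_1 = 43·0 + 1 = 1, q_1 = 43·1 + 0 = 43 → 1/43
APPEND 3: p_2 = 3·1 + 0 = 3, q_2 = 3·43 + 1 = 130 → 3/130
APPEND 9: p_3 = 9·3 + 1 = 28, q_3 = 9·130 + 43 = 1213 → 28/1213
APPEND 1: p_4 = 1·28 + 3 = 31, q_4 = 1·1213 + 130 = 1343 → 31/1343
APPEND 40: p_5 = 40·31 + 28 = 1268, q_5 = 40·1343 + 1213 = 54933 → 1268/54933
APPEND 45: p_6 = 45·1268 + 31 = 57091, q_6 = 45·54933 + 1343 = 2473328 → 57091/2473328
APPEND 30: p_7 = 30·57091 + 1268 = 1713998, q_7 = 30·2473328 + 54933 = 74254773 → 1713998/74254773
APPEND 28: p_8 = 28·1713998 + 57091 = 48049035, q_8 = 28·74254773 + 2473328 = 2081606972 → 48049035/2081606972
APPEND 13: p_9 = 13·48049035 + 1713998 = 626351453, q_9 = 13·2081606972 + 74254773 = 27135145409 → 626351453/27135145409
APPEND 15: p_10 = 15·626351453 + 48049035 = 9443320830, q_10 = 15·27135145409 + 2081606972 = 409108788107 → 9443320830/409108788107
APPEND 2: p_11 = 2·9443320830 + 626351453 = 19512993113, q_11 = 2·409108788107 + 27135145409 = 845352721623 → 19512993113/845352721623
APPEND 29: p_12 = 29·19512993113 + 9443320830 = 575320121107, q_12 = 29·845352721623 + 409108788107 = 24924337715174 → 575320121107/24924337715174
APPEND 7: p_13 = 7·575320121107 + 19512993113 = 4046753840862, q_13 = 7·24924337715174 + 845352721623 = 175315716727841 → 4046753840862/175315716727841
APPEND 11: p_14 = 11·4046753840862 + 575320121107 = 45089612370589, q_14 = 11·175315716727841 + 24924337715174 = 1953397221721425 → 45089612370589/1953397221721425
APPEND 28: p_15 = 28·45089612370589 + 4046753840862 = 1266555900217354, q_15 = 28·1953397221721425 + 175315716727841 = 54870437924927741 → 1266555900217354/54870437924927741

0/1
3/130
28/1213
31/1343
57091/2473328
626351453/27135145409
9443320830/409108788107
19512993113/845352721623
1266555900217354/54870437924927741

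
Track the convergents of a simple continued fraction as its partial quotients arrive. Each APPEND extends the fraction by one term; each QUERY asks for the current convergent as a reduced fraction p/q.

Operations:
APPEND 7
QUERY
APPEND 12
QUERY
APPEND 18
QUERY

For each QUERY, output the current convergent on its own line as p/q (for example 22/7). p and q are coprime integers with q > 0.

7/1
85/12
1537/217

APPEND 7: p_0 = 7·1 + 0 = 7, q_0 = 7·0 + 1 = 1 → 7/1
APPEND 12: p_1 = 12·7 + 1 = 85, q_1 = 12·1 + 0 = 12 → 85/12
APPEND 18: p_2 = 18·85 + 7 = 1537, q_2 = 18·12 + 1 = 217 → 1537/217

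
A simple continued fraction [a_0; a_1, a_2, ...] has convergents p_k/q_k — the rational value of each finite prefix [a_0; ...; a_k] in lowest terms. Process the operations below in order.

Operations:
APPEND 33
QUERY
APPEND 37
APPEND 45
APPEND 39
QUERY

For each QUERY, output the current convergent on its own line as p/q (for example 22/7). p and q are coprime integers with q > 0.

33/1
2147119/65011

APPEND 33: p_0 = 33·1 + 0 = 33, q_0 = 33·0 + 1 = 1 → 33/1
APPEND 37: p_1 = 37·33 + 1 = 1222, q_1 = 37·1 + 0 = 37 → 1222/37
APPEND 45: p_2 = 45·1222 + 33 = 55023, q_2 = 45·37 + 1 = 1666 → 55023/1666
APPEND 39: p_3 = 39·55023 + 1222 = 2147119, q_3 = 39·1666 + 37 = 65011 → 2147119/65011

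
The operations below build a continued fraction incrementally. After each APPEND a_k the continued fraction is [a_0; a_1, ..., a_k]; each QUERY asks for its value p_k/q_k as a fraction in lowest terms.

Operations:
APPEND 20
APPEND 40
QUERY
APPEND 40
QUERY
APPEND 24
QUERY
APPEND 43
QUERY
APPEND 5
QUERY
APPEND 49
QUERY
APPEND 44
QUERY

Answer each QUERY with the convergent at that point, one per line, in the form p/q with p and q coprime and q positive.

801/40
32060/1601
770241/38464
33152423/1655553
166532356/8316229
8193237867/409150774
360668998504/18010950285

APPEND 20: p_0 = 20·1 + 0 = 20, q_0 = 20·0 + 1 = 1 → 20/1
APPEND 40: p_1 = 40·20 + 1 = 801, q_1 = 40·1 + 0 = 40 → 801/40
APPEND 40: p_2 = 40·801 + 20 = 32060, q_2 = 40·40 + 1 = 1601 → 32060/1601
APPEND 24: p_3 = 24·32060 + 801 = 770241, q_3 = 24·1601 + 40 = 38464 → 770241/38464
APPEND 43: p_4 = 43·770241 + 32060 = 33152423, q_4 = 43·38464 + 1601 = 1655553 → 33152423/1655553
APPEND 5: p_5 = 5·33152423 + 770241 = 166532356, q_5 = 5·1655553 + 38464 = 8316229 → 166532356/8316229
APPEND 49: p_6 = 49·166532356 + 33152423 = 8193237867, q_6 = 49·8316229 + 1655553 = 409150774 → 8193237867/409150774
APPEND 44: p_7 = 44·8193237867 + 166532356 = 360668998504, q_7 = 44·409150774 + 8316229 = 18010950285 → 360668998504/18010950285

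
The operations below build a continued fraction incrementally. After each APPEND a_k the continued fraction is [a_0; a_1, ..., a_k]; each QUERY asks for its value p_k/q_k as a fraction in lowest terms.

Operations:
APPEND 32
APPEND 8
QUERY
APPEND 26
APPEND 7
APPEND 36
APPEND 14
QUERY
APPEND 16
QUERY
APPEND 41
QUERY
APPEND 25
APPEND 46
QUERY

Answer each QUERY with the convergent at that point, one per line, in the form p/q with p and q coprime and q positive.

257/8
23957771/745781
385032230/11985661
15810279201/492157882
18215342842931/567025062588

APPEND 32: p_0 = 32·1 + 0 = 32, q_0 = 32·0 + 1 = 1 → 32/1
APPEND 8: p_1 = 8·32 + 1 = 257, q_1 = 8·1 + 0 = 8 → 257/8
APPEND 26: p_2 = 26·257 + 32 = 6714, q_2 = 26·8 + 1 = 209 → 6714/209
APPEND 7: p_3 = 7·6714 + 257 = 47255, q_3 = 7·209 + 8 = 1471 → 47255/1471
APPEND 36: p_4 = 36·47255 + 6714 = 1707894, q_4 = 36·1471 + 209 = 53165 → 1707894/53165
APPEND 14: p_5 = 14·1707894 + 47255 = 23957771, q_5 = 14·53165 + 1471 = 745781 → 23957771/745781
APPEND 16: p_6 = 16·23957771 + 1707894 = 385032230, q_6 = 16·745781 + 53165 = 11985661 → 385032230/11985661
APPEND 41: p_7 = 41·385032230 + 23957771 = 15810279201, q_7 = 41·11985661 + 745781 = 492157882 → 15810279201/492157882
APPEND 25: p_8 = 25·15810279201 + 385032230 = 395642012255, q_8 = 25·492157882 + 11985661 = 12315932711 → 395642012255/12315932711
APPEND 46: p_9 = 46·395642012255 + 15810279201 = 18215342842931, q_9 = 46·12315932711 + 492157882 = 567025062588 → 18215342842931/567025062588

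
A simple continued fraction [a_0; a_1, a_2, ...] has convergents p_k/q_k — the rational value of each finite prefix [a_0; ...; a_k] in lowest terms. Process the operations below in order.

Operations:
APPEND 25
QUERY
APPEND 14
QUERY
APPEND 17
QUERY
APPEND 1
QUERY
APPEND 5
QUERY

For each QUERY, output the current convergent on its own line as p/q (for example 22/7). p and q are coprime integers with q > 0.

25/1
351/14
5992/239
6343/253
37707/1504

APPEND 25: p_0 = 25·1 + 0 = 25, q_0 = 25·0 + 1 = 1 → 25/1
APPEND 14: p_1 = 14·25 + 1 = 351, q_1 = 14·1 + 0 = 14 → 351/14
APPEND 17: p_2 = 17·351 + 25 = 5992, q_2 = 17·14 + 1 = 239 → 5992/239
APPEND 1: p_3 = 1·5992 + 351 = 6343, q_3 = 1·239 + 14 = 253 → 6343/253
APPEND 5: p_4 = 5·6343 + 5992 = 37707, q_4 = 5·253 + 239 = 1504 → 37707/1504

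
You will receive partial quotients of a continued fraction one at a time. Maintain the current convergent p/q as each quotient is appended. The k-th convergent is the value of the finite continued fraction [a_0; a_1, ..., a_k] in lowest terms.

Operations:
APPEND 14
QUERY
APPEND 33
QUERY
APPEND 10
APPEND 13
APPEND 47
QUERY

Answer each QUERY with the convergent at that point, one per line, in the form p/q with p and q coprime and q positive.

14/1
463/33
2863889/204123

APPEND 14: p_0 = 14·1 + 0 = 14, q_0 = 14·0 + 1 = 1 → 14/1
APPEND 33: p_1 = 33·14 + 1 = 463, q_1 = 33·1 + 0 = 33 → 463/33
APPEND 10: p_2 = 10·463 + 14 = 4644, q_2 = 10·33 + 1 = 331 → 4644/331
APPEND 13: p_3 = 13·4644 + 463 = 60835, q_3 = 13·331 + 33 = 4336 → 60835/4336
APPEND 47: p_4 = 47·60835 + 4644 = 2863889, q_4 = 47·4336 + 331 = 204123 → 2863889/204123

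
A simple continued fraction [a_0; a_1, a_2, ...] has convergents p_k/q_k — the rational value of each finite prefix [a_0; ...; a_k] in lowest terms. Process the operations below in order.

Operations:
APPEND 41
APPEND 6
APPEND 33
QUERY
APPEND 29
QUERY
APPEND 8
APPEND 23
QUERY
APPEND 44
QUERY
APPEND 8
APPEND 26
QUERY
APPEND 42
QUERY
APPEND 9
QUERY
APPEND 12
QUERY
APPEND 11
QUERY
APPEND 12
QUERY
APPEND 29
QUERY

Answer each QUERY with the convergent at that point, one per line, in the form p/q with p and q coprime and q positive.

APPEND 41: p_0 = 41·1 + 0 = 41, q_0 = 41·0 + 1 = 1 → 41/1
APPEND 6: p_1 = 6·41 + 1 = 247, q_1 = 6·1 + 0 = 6 → 247/6
APPEND 33: p_2 = 33·247 + 41 = 8192, q_2 = 33·6 + 1 = 199 → 8192/199
APPEND 29: p_3 = 29·8192 + 247 = 237815, q_3 = 29·199 + 6 = 5777 → 237815/5777
APPEND 8: p_4 = 8·237815 + 8192 = 1910712, q_4 = 8·5777 + 199 = 46415 → 1910712/46415
APPEND 23: p_5 = 23·1910712 + 237815 = 44184191, q_5 = 23·46415 + 5777 = 1073322 → 44184191/1073322
APPEND 44: p_6 = 44·44184191 + 1910712 = 1946015116, q_6 = 44·1073322 + 46415 = 47272583 → 1946015116/47272583
APPEND 8: p_7 = 8·1946015116 + 44184191 = 15612305119, q_7 = 8·47272583 + 1073322 = 379253986 → 15612305119/379253986
APPEND 26: p_8 = 26·15612305119 + 1946015116 = 407865948210, q_8 = 26·379253986 + 47272583 = 9907876219 → 407865948210/9907876219
APPEND 42: p_9 = 42·407865948210 + 15612305119 = 17145982129939, q_9 = 42·9907876219 + 379253986 = 416510055184 → 17145982129939/416510055184
APPEND 9: p_10 = 9·17145982129939 + 407865948210 = 154721705117661, q_10 = 9·416510055184 + 9907876219 = 3758498372875 → 154721705117661/3758498372875
APPEND 12: p_11 = 12·154721705117661 + 17145982129939 = 1873806443541871, q_11 = 12·3758498372875 + 416510055184 = 45518490529684 → 1873806443541871/45518490529684
APPEND 11: p_12 = 11·1873806443541871 + 154721705117661 = 20766592584078242, q_12 = 11·45518490529684 + 3758498372875 = 504461894199399 → 20766592584078242/504461894199399
APPEND 12: p_13 = 12·20766592584078242 + 1873806443541871 = 251072917452480775, q_13 = 12·504461894199399 + 45518490529684 = 6099061220922472 → 251072917452480775/6099061220922472
APPEND 29: p_14 = 29·251072917452480775 + 20766592584078242 = 7301881198706020717, q_14 = 29·6099061220922472 + 504461894199399 = 177377237300951087 → 7301881198706020717/177377237300951087

8192/199
237815/5777
44184191/1073322
1946015116/47272583
407865948210/9907876219
17145982129939/416510055184
154721705117661/3758498372875
1873806443541871/45518490529684
20766592584078242/504461894199399
251072917452480775/6099061220922472
7301881198706020717/177377237300951087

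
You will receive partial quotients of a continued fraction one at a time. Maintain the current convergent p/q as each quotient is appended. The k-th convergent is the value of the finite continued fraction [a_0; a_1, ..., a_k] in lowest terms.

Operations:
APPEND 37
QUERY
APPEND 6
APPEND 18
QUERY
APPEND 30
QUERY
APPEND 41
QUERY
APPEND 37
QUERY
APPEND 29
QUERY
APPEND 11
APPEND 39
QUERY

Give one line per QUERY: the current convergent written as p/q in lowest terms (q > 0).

APPEND 37: p_0 = 37·1 + 0 = 37, q_0 = 37·0 + 1 = 1 → 37/1
APPEND 6: p_1 = 6·37 + 1 = 223, q_1 = 6·1 + 0 = 6 → 223/6
APPEND 18: p_2 = 18·223 + 37 = 4051, q_2 = 18·6 + 1 = 109 → 4051/109
APPEND 30: p_3 = 30·4051 + 223 = 121753, q_3 = 30·109 + 6 = 3276 → 121753/3276
APPEND 41: p_4 = 41·121753 + 4051 = 4995924, q_4 = 41·3276 + 109 = 134425 → 4995924/134425
APPEND 37: p_5 = 37·4995924 + 121753 = 184970941, q_5 = 37·134425 + 3276 = 4977001 → 184970941/4977001
APPEND 29: p_6 = 29·184970941 + 4995924 = 5369153213, q_6 = 29·4977001 + 134425 = 144467454 → 5369153213/144467454
APPEND 11: p_7 = 11·5369153213 + 184970941 = 59245656284, q_7 = 11·144467454 + 4977001 = 1594118995 → 59245656284/1594118995
APPEND 39: p_8 = 39·59245656284 + 5369153213 = 2315949748289, q_8 = 39·1594118995 + 144467454 = 62315108259 → 2315949748289/62315108259

37/1
4051/109
121753/3276
4995924/134425
184970941/4977001
5369153213/144467454
2315949748289/62315108259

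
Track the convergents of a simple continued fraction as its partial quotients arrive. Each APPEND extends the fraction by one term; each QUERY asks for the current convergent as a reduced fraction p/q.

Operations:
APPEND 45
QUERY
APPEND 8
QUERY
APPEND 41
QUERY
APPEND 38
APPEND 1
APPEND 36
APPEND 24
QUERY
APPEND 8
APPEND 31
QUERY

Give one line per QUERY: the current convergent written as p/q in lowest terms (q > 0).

APPEND 45: p_0 = 45·1 + 0 = 45, q_0 = 45·0 + 1 = 1 → 45/1
APPEND 8: p_1 = 8·45 + 1 = 361, q_1 = 8·1 + 0 = 8 → 361/8
APPEND 41: p_2 = 41·361 + 45 = 14846, q_2 = 41·8 + 1 = 329 → 14846/329
APPEND 38: p_3 = 38·14846 + 361 = 564509, q_3 = 38·329 + 8 = 12510 → 564509/12510
APPEND 1: p_4 = 1·564509 + 14846 = 579355, q_4 = 1·12510 + 329 = 12839 → 579355/12839
APPEND 36: p_5 = 36·579355 + 564509 = 21421289, q_5 = 36·12839 + 12510 = 474714 → 21421289/474714
APPEND 24: p_6 = 24·21421289 + 579355 = 514690291, q_6 = 24·474714 + 12839 = 11405975 → 514690291/11405975
APPEND 8: p_7 = 8·514690291 + 21421289 = 4138943617, q_7 = 8·11405975 + 474714 = 91722514 → 4138943617/91722514
APPEND 31: p_8 = 31·4138943617 + 514690291 = 128821942418, q_8 = 31·91722514 + 11405975 = 2854803909 → 128821942418/2854803909

45/1
361/8
14846/329
514690291/11405975
128821942418/2854803909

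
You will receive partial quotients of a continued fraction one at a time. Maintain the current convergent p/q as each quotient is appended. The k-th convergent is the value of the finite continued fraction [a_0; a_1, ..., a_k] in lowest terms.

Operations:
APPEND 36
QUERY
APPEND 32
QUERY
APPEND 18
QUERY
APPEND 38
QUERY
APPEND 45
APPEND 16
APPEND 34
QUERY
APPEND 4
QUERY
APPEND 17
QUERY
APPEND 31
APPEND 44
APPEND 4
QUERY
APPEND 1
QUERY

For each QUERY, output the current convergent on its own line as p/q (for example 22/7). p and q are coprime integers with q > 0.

APPEND 36: p_0 = 36·1 + 0 = 36, q_0 = 36·0 + 1 = 1 → 36/1
APPEND 32: p_1 = 32·36 + 1 = 1153, q_1 = 32·1 + 0 = 32 → 1153/32
APPEND 18: p_2 = 18·1153 + 36 = 20790, q_2 = 18·32 + 1 = 577 → 20790/577
APPEND 38: p_3 = 38·20790 + 1153 = 791173, q_3 = 38·577 + 32 = 21958 → 791173/21958
APPEND 45: p_4 = 45·791173 + 20790 = 35623575, q_4 = 45·21958 + 577 = 988687 → 35623575/988687
APPEND 16: p_5 = 16·35623575 + 791173 = 570768373, q_5 = 16·988687 + 21958 = 15840950 → 570768373/15840950
APPEND 34: p_6 = 34·570768373 + 35623575 = 19441748257, q_6 = 34·15840950 + 988687 = 539580987 → 19441748257/539580987
APPEND 4: p_7 = 4·19441748257 + 570768373 = 78337761401, q_7 = 4·539580987 + 15840950 = 2174164898 → 78337761401/2174164898
APPEND 17: p_8 = 17·78337761401 + 19441748257 = 1351183692074, q_8 = 17·2174164898 + 539580987 = 37500384253 → 1351183692074/37500384253
APPEND 31: p_9 = 31·1351183692074 + 78337761401 = 41965032215695, q_9 = 31·37500384253 + 2174164898 = 1164686076741 → 41965032215695/1164686076741
APPEND 44: p_10 = 44·41965032215695 + 1351183692074 = 1847812601182654, q_10 = 44·1164686076741 + 37500384253 = 51283687760857 → 1847812601182654/51283687760857
APPEND 4: p_11 = 4·1847812601182654 + 41965032215695 = 7433215436946311, q_11 = 4·51283687760857 + 1164686076741 = 206299437120169 → 7433215436946311/206299437120169
APPEND 1: p_12 = 1·7433215436946311 + 1847812601182654 = 9281028038128965, q_12 = 1·206299437120169 + 51283687760857 = 257583124881026 → 9281028038128965/257583124881026

36/1
1153/32
20790/577
791173/21958
19441748257/539580987
78337761401/2174164898
1351183692074/37500384253
7433215436946311/206299437120169
9281028038128965/257583124881026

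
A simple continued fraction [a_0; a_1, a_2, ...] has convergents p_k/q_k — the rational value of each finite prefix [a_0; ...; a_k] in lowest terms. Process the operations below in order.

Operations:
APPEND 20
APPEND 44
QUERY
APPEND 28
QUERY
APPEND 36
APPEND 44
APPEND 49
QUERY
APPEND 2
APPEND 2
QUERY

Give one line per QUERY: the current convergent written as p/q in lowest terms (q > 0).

881/44
24688/1233
1920182605/95900241
9679251513/483413687

APPEND 20: p_0 = 20·1 + 0 = 20, q_0 = 20·0 + 1 = 1 → 20/1
APPEND 44: p_1 = 44·20 + 1 = 881, q_1 = 44·1 + 0 = 44 → 881/44
APPEND 28: p_2 = 28·881 + 20 = 24688, q_2 = 28·44 + 1 = 1233 → 24688/1233
APPEND 36: p_3 = 36·24688 + 881 = 889649, q_3 = 36·1233 + 44 = 44432 → 889649/44432
APPEND 44: p_4 = 44·889649 + 24688 = 39169244, q_4 = 44·44432 + 1233 = 1956241 → 39169244/1956241
APPEND 49: p_5 = 49·39169244 + 889649 = 1920182605, q_5 = 49·1956241 + 44432 = 95900241 → 1920182605/95900241
APPEND 2: p_6 = 2·1920182605 + 39169244 = 3879534454, q_6 = 2·95900241 + 1956241 = 193756723 → 3879534454/193756723
APPEND 2: p_7 = 2·3879534454 + 1920182605 = 9679251513, q_7 = 2·193756723 + 95900241 = 483413687 → 9679251513/483413687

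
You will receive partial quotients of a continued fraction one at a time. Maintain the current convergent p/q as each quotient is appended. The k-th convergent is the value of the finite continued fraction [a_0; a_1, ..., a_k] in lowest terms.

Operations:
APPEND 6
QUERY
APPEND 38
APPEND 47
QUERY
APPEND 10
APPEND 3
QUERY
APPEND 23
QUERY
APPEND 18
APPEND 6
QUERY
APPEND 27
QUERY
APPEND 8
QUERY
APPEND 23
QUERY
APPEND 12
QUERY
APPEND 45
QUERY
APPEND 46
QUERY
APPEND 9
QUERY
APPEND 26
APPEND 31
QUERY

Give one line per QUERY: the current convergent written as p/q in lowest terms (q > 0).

6/1
10769/1787
334526/55511
7802017/1294661
852427009/141451115
23156300075/3842539514
186102827609/30881767227
4303521335082/714123185735
51828358848593/8600359996047
2336579669521767/387730323007850
107534493156849875/17844195218357147
970147018081170642/160985487288222173
786242212879367054219/130468458293364365168

APPEND 6: p_0 = 6·1 + 0 = 6, q_0 = 6·0 + 1 = 1 → 6/1
APPEND 38: p_1 = 38·6 + 1 = 229, q_1 = 38·1 + 0 = 38 → 229/38
APPEND 47: p_2 = 47·229 + 6 = 10769, q_2 = 47·38 + 1 = 1787 → 10769/1787
APPEND 10: p_3 = 10·10769 + 229 = 107919, q_3 = 10·1787 + 38 = 17908 → 107919/17908
APPEND 3: p_4 = 3·107919 + 10769 = 334526, q_4 = 3·17908 + 1787 = 55511 → 334526/55511
APPEND 23: p_5 = 23·334526 + 107919 = 7802017, q_5 = 23·55511 + 17908 = 1294661 → 7802017/1294661
APPEND 18: p_6 = 18·7802017 + 334526 = 140770832, q_6 = 18·1294661 + 55511 = 23359409 → 140770832/23359409
APPEND 6: p_7 = 6·140770832 + 7802017 = 852427009, q_7 = 6·23359409 + 1294661 = 141451115 → 852427009/141451115
APPEND 27: p_8 = 27·852427009 + 140770832 = 23156300075, q_8 = 27·141451115 + 23359409 = 3842539514 → 23156300075/3842539514
APPEND 8: p_9 = 8·23156300075 + 852427009 = 186102827609, q_9 = 8·3842539514 + 141451115 = 30881767227 → 186102827609/30881767227
APPEND 23: p_10 = 23·186102827609 + 23156300075 = 4303521335082, q_10 = 23·30881767227 + 3842539514 = 714123185735 → 4303521335082/714123185735
APPEND 12: p_11 = 12·4303521335082 + 186102827609 = 51828358848593, q_11 = 12·714123185735 + 30881767227 = 8600359996047 → 51828358848593/8600359996047
APPEND 45: p_12 = 45·51828358848593 + 4303521335082 = 2336579669521767, q_12 = 45·8600359996047 + 714123185735 = 387730323007850 → 2336579669521767/387730323007850
APPEND 46: p_13 = 46·2336579669521767 + 51828358848593 = 107534493156849875, q_13 = 46·387730323007850 + 8600359996047 = 17844195218357147 → 107534493156849875/17844195218357147
APPEND 9: p_14 = 9·107534493156849875 + 2336579669521767 = 970147018081170642, q_14 = 9·17844195218357147 + 387730323007850 = 160985487288222173 → 970147018081170642/160985487288222173
APPEND 26: p_15 = 26·970147018081170642 + 107534493156849875 = 25331356963267286567, q_15 = 26·160985487288222173 + 17844195218357147 = 4203466864712133645 → 25331356963267286567/4203466864712133645
APPEND 31: p_16 = 31·25331356963267286567 + 970147018081170642 = 786242212879367054219, q_16 = 31·4203466864712133645 + 160985487288222173 = 130468458293364365168 → 786242212879367054219/130468458293364365168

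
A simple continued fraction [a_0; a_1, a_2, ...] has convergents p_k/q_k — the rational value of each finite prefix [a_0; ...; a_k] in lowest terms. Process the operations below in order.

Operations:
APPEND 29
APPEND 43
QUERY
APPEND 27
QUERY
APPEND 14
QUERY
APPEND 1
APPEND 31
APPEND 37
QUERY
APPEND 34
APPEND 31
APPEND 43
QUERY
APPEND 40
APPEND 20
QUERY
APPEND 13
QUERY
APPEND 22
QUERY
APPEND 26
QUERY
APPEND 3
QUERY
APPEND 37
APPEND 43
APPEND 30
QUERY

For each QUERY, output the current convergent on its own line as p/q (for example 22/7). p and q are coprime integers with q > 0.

1248/43
33725/1162
473398/16311
599692930/20662511
27247062406544/938801674205
21837560548875564/752416465964185
284978802809705783/9818987940748904
6291371222362402790/216770151162440073
163860630584232178323/5645842918164190802
497873262975058937759/17154298905655012479
24008392424503135790281916/827212808000942601784145

APPEND 29: p_0 = 29·1 + 0 = 29, q_0 = 29·0 + 1 = 1 → 29/1
APPEND 43: p_1 = 43·29 + 1 = 1248, q_1 = 43·1 + 0 = 43 → 1248/43
APPEND 27: p_2 = 27·1248 + 29 = 33725, q_2 = 27·43 + 1 = 1162 → 33725/1162
APPEND 14: p_3 = 14·33725 + 1248 = 473398, q_3 = 14·1162 + 43 = 16311 → 473398/16311
APPEND 1: p_4 = 1·473398 + 33725 = 507123, q_4 = 1·16311 + 1162 = 17473 → 507123/17473
APPEND 31: p_5 = 31·507123 + 473398 = 16194211, q_5 = 31·17473 + 16311 = 557974 → 16194211/557974
APPEND 37: p_6 = 37·16194211 + 507123 = 599692930, q_6 = 37·557974 + 17473 = 20662511 → 599692930/20662511
APPEND 34: p_7 = 34·599692930 + 16194211 = 20405753831, q_7 = 34·20662511 + 557974 = 703083348 → 20405753831/703083348
APPEND 31: p_8 = 31·20405753831 + 599692930 = 633178061691, q_8 = 31·703083348 + 20662511 = 21816246299 → 633178061691/21816246299
APPEND 43: p_9 = 43·633178061691 + 20405753831 = 27247062406544, q_9 = 43·21816246299 + 703083348 = 938801674205 → 27247062406544/938801674205
APPEND 40: p_10 = 40·27247062406544 + 633178061691 = 1090515674323451, q_10 = 40·938801674205 + 21816246299 = 37573883214499 → 1090515674323451/37573883214499
APPEND 20: p_11 = 20·1090515674323451 + 27247062406544 = 21837560548875564, q_11 = 20·37573883214499 + 938801674205 = 752416465964185 → 21837560548875564/752416465964185
APPEND 13: p_12 = 13·21837560548875564 + 1090515674323451 = 284978802809705783, q_12 = 13·752416465964185 + 37573883214499 = 9818987940748904 → 284978802809705783/9818987940748904
APPEND 22: p_13 = 22·284978802809705783 + 21837560548875564 = 6291371222362402790, q_13 = 22·9818987940748904 + 752416465964185 = 216770151162440073 → 6291371222362402790/216770151162440073
APPEND 26: p_14 = 26·6291371222362402790 + 284978802809705783 = 163860630584232178323, q_14 = 26·216770151162440073 + 9818987940748904 = 5645842918164190802 → 163860630584232178323/5645842918164190802
APPEND 3: p_15 = 3·163860630584232178323 + 6291371222362402790 = 497873262975058937759, q_15 = 3·5645842918164190802 + 216770151162440073 = 17154298905655012479 → 497873262975058937759/17154298905655012479
APPEND 37: p_16 = 37·497873262975058937759 + 163860630584232178323 = 18585171360661412875406, q_16 = 37·17154298905655012479 + 5645842918164190802 = 640354902427399652525 → 18585171360661412875406/640354902427399652525
APPEND 43: p_17 = 43·18585171360661412875406 + 497873262975058937759 = 799660241771415812580217, q_17 = 43·640354902427399652525 + 17154298905655012479 = 27552415103283840071054 → 799660241771415812580217/27552415103283840071054
APPEND 30: p_18 = 30·799660241771415812580217 + 18585171360661412875406 = 24008392424503135790281916, q_18 = 30·27552415103283840071054 + 640354902427399652525 = 827212808000942601784145 → 24008392424503135790281916/827212808000942601784145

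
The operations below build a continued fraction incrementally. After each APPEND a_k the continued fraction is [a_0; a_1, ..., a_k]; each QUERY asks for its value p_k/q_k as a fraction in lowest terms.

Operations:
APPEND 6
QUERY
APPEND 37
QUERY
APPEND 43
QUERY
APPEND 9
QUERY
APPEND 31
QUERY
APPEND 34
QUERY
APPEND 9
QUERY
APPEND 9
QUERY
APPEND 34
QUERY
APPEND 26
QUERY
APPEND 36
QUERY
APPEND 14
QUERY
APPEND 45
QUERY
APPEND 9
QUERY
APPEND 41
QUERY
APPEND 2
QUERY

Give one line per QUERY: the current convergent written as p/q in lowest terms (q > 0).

APPEND 6: p_0 = 6·1 + 0 = 6, q_0 = 6·0 + 1 = 1 → 6/1
APPEND 37: p_1 = 37·6 + 1 = 223, q_1 = 37·1 + 0 = 37 → 223/37
APPEND 43: p_2 = 43·223 + 6 = 9595, q_2 = 43·37 + 1 = 1592 → 9595/1592
APPEND 9: p_3 = 9·9595 + 223 = 86578, q_3 = 9·1592 + 37 = 14365 → 86578/14365
APPEND 31: p_4 = 31·86578 + 9595 = 2693513, q_4 = 31·14365 + 1592 = 446907 → 2693513/446907
APPEND 34: p_5 = 34·2693513 + 86578 = 91666020, q_5 = 34·446907 + 14365 = 15209203 → 91666020/15209203
APPEND 9: p_6 = 9·91666020 + 2693513 = 827687693, q_6 = 9·15209203 + 446907 = 137329734 → 827687693/137329734
APPEND 9: p_7 = 9·827687693 + 91666020 = 7540855257, q_7 = 9·137329734 + 15209203 = 1251176809 → 7540855257/1251176809
APPEND 34: p_8 = 34·7540855257 + 827687693 = 257216766431, q_8 = 34·1251176809 + 137329734 = 42677341240 → 257216766431/42677341240
APPEND 26: p_9 = 26·257216766431 + 7540855257 = 6695176782463, q_9 = 26·42677341240 + 1251176809 = 1110862049049 → 6695176782463/1110862049049
APPEND 36: p_10 = 36·6695176782463 + 257216766431 = 241283580935099, q_10 = 36·1110862049049 + 42677341240 = 40033711107004 → 241283580935099/40033711107004
APPEND 14: p_11 = 14·241283580935099 + 6695176782463 = 3384665309873849, q_11 = 14·40033711107004 + 1110862049049 = 561582817547105 → 3384665309873849/561582817547105
APPEND 45: p_12 = 45·3384665309873849 + 241283580935099 = 152551222525258304, q_12 = 45·561582817547105 + 40033711107004 = 25311260500726729 → 152551222525258304/25311260500726729
APPEND 9: p_13 = 9·152551222525258304 + 3384665309873849 = 1376345668037198585, q_13 = 9·25311260500726729 + 561582817547105 = 228362927324087666 → 1376345668037198585/228362927324087666
APPEND 41: p_14 = 41·1376345668037198585 + 152551222525258304 = 56582723612050400289, q_14 = 41·228362927324087666 + 25311260500726729 = 9388191280788321035 → 56582723612050400289/9388191280788321035
APPEND 2: p_15 = 2·56582723612050400289 + 1376345668037198585 = 114541792892137999163, q_15 = 2·9388191280788321035 + 228362927324087666 = 19004745488900729736 → 114541792892137999163/19004745488900729736

6/1
223/37
9595/1592
86578/14365
2693513/446907
91666020/15209203
827687693/137329734
7540855257/1251176809
257216766431/42677341240
6695176782463/1110862049049
241283580935099/40033711107004
3384665309873849/561582817547105
152551222525258304/25311260500726729
1376345668037198585/228362927324087666
56582723612050400289/9388191280788321035
114541792892137999163/19004745488900729736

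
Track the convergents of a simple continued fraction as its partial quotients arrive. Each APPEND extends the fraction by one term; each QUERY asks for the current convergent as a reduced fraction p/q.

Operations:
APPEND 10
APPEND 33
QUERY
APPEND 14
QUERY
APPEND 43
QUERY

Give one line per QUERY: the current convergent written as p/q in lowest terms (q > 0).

331/33
4644/463
200023/19942

APPEND 10: p_0 = 10·1 + 0 = 10, q_0 = 10·0 + 1 = 1 → 10/1
APPEND 33: p_1 = 33·10 + 1 = 331, q_1 = 33·1 + 0 = 33 → 331/33
APPEND 14: p_2 = 14·331 + 10 = 4644, q_2 = 14·33 + 1 = 463 → 4644/463
APPEND 43: p_3 = 43·4644 + 331 = 200023, q_3 = 43·463 + 33 = 19942 → 200023/19942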